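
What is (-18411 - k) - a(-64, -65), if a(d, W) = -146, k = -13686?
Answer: -4579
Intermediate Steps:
(-18411 - k) - a(-64, -65) = (-18411 - 1*(-13686)) - 1*(-146) = (-18411 + 13686) + 146 = -4725 + 146 = -4579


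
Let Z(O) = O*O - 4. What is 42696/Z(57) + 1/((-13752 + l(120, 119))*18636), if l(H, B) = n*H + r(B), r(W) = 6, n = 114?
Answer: 4774095641/362842920 ≈ 13.157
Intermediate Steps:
l(H, B) = 6 + 114*H (l(H, B) = 114*H + 6 = 6 + 114*H)
Z(O) = -4 + O² (Z(O) = O² - 4 = -4 + O²)
42696/Z(57) + 1/((-13752 + l(120, 119))*18636) = 42696/(-4 + 57²) + 1/((-13752 + (6 + 114*120))*18636) = 42696/(-4 + 3249) + (1/18636)/(-13752 + (6 + 13680)) = 42696/3245 + (1/18636)/(-13752 + 13686) = 42696*(1/3245) + (1/18636)/(-66) = 42696/3245 - 1/66*1/18636 = 42696/3245 - 1/1229976 = 4774095641/362842920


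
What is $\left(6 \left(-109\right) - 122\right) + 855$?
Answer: $79$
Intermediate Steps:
$\left(6 \left(-109\right) - 122\right) + 855 = \left(-654 - 122\right) + 855 = -776 + 855 = 79$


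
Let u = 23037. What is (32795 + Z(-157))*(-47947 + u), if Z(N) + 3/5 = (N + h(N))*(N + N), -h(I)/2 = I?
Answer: 411104676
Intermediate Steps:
h(I) = -2*I
Z(N) = -3/5 - 2*N**2 (Z(N) = -3/5 + (N - 2*N)*(N + N) = -3/5 + (-N)*(2*N) = -3/5 - 2*N**2)
(32795 + Z(-157))*(-47947 + u) = (32795 + (-3/5 - 2*(-157)**2))*(-47947 + 23037) = (32795 + (-3/5 - 2*24649))*(-24910) = (32795 + (-3/5 - 49298))*(-24910) = (32795 - 246493/5)*(-24910) = -82518/5*(-24910) = 411104676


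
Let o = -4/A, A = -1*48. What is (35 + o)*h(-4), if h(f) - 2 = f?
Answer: -421/6 ≈ -70.167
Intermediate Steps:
h(f) = 2 + f
A = -48
o = 1/12 (o = -4/(-48) = -4*(-1/48) = 1/12 ≈ 0.083333)
(35 + o)*h(-4) = (35 + 1/12)*(2 - 4) = (421/12)*(-2) = -421/6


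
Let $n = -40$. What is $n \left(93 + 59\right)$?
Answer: $-6080$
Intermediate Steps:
$n \left(93 + 59\right) = - 40 \left(93 + 59\right) = \left(-40\right) 152 = -6080$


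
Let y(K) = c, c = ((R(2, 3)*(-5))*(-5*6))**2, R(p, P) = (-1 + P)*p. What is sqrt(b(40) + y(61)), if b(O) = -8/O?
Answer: sqrt(8999995)/5 ≈ 600.00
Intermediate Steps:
R(p, P) = p*(-1 + P)
c = 360000 (c = (((2*(-1 + 3))*(-5))*(-5*6))**2 = (((2*2)*(-5))*(-30))**2 = ((4*(-5))*(-30))**2 = (-20*(-30))**2 = 600**2 = 360000)
y(K) = 360000
sqrt(b(40) + y(61)) = sqrt(-8/40 + 360000) = sqrt(-8*1/40 + 360000) = sqrt(-1/5 + 360000) = sqrt(1799999/5) = sqrt(8999995)/5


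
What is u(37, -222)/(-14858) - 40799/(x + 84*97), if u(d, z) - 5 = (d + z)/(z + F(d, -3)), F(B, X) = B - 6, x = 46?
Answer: -179244467/35996242 ≈ -4.9795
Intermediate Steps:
F(B, X) = -6 + B
u(d, z) = 5 + (d + z)/(-6 + d + z) (u(d, z) = 5 + (d + z)/(z + (-6 + d)) = 5 + (d + z)/(-6 + d + z))
u(37, -222)/(-14858) - 40799/(x + 84*97) = (6*(-5 + 37 - 222)/(-6 + 37 - 222))/(-14858) - 40799/(46 + 84*97) = (6*(-190)/(-191))*(-1/14858) - 40799/(46 + 8148) = (6*(-1/191)*(-190))*(-1/14858) - 40799/8194 = (1140/191)*(-1/14858) - 40799*1/8194 = -30/74681 - 40799/8194 = -179244467/35996242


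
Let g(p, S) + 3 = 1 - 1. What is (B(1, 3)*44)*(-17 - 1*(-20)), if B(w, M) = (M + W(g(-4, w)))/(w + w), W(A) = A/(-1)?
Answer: 396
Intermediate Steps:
g(p, S) = -3 (g(p, S) = -3 + (1 - 1) = -3 + 0 = -3)
W(A) = -A (W(A) = A*(-1) = -A)
B(w, M) = (3 + M)/(2*w) (B(w, M) = (M - 1*(-3))/(w + w) = (M + 3)/((2*w)) = (3 + M)*(1/(2*w)) = (3 + M)/(2*w))
(B(1, 3)*44)*(-17 - 1*(-20)) = (((1/2)*(3 + 3)/1)*44)*(-17 - 1*(-20)) = (((1/2)*1*6)*44)*(-17 + 20) = (3*44)*3 = 132*3 = 396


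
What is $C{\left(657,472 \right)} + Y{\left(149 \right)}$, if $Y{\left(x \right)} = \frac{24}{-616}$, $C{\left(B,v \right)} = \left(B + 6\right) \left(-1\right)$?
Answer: $- \frac{51054}{77} \approx -663.04$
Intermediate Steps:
$C{\left(B,v \right)} = -6 - B$ ($C{\left(B,v \right)} = \left(6 + B\right) \left(-1\right) = -6 - B$)
$Y{\left(x \right)} = - \frac{3}{77}$ ($Y{\left(x \right)} = 24 \left(- \frac{1}{616}\right) = - \frac{3}{77}$)
$C{\left(657,472 \right)} + Y{\left(149 \right)} = \left(-6 - 657\right) - \frac{3}{77} = -663 - \frac{3}{77} = - \frac{51054}{77}$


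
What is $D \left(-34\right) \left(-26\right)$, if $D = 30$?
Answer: $26520$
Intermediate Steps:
$D \left(-34\right) \left(-26\right) = 30 \left(-34\right) \left(-26\right) = \left(-1020\right) \left(-26\right) = 26520$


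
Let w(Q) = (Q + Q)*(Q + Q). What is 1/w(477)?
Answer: 1/910116 ≈ 1.0988e-6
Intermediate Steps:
w(Q) = 4*Q² (w(Q) = (2*Q)*(2*Q) = 4*Q²)
1/w(477) = 1/(4*477²) = 1/(4*227529) = 1/910116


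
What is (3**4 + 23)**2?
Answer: 10816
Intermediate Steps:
(3**4 + 23)**2 = (81 + 23)**2 = 104**2 = 10816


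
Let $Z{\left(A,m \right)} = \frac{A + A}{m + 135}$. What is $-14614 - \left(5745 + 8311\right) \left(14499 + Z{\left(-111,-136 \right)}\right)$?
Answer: $-206932990$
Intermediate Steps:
$Z{\left(A,m \right)} = \frac{2 A}{135 + m}$
$-14614 - \left(5745 + 8311\right) \left(14499 + Z{\left(-111,-136 \right)}\right) = -14614 - \left(5745 + 8311\right) \left(14499 + 2 \left(-111\right) \frac{1}{135 - 136}\right) = -14614 - 14056 \left(14499 + 2 \left(-111\right) \frac{1}{-1}\right) = -14614 - 14056 \left(14499 + 2 \left(-111\right) \left(-1\right)\right) = -14614 - 14056 \left(14499 + 222\right) = -14614 - 14056 \cdot 14721 = -14614 - 206918376 = -206932990$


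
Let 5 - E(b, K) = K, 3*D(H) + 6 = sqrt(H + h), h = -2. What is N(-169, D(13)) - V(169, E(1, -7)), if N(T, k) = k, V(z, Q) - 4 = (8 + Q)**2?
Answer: -406 + sqrt(11)/3 ≈ -404.89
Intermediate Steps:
D(H) = -2 + sqrt(-2 + H)/3 (D(H) = -2 + sqrt(H - 2)/3 = -2 + sqrt(-2 + H)/3)
E(b, K) = 5 - K
V(z, Q) = 4 + (8 + Q)**2
N(-169, D(13)) - V(169, E(1, -7)) = (-2 + sqrt(-2 + 13)/3) - (4 + (8 + (5 - 1*(-7)))**2) = (-2 + sqrt(11)/3) - (4 + (8 + (5 + 7))**2) = (-2 + sqrt(11)/3) - (4 + (8 + 12)**2) = (-2 + sqrt(11)/3) - (4 + 20**2) = (-2 + sqrt(11)/3) - (4 + 400) = (-2 + sqrt(11)/3) - 1*404 = (-2 + sqrt(11)/3) - 404 = -406 + sqrt(11)/3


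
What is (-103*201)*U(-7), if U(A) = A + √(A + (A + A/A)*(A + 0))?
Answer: 144921 - 20703*√35 ≈ 22440.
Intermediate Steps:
U(A) = A + √(A + A*(1 + A)) (U(A) = A + √(A + (A + 1)*A) = A + √(A + (1 + A)*A) = A + √(A + A*(1 + A)))
(-103*201)*U(-7) = (-103*201)*(-7 + √(-7*(2 - 7))) = -20703*(-7 + √(-7*(-5))) = -20703*(-7 + √35) = 144921 - 20703*√35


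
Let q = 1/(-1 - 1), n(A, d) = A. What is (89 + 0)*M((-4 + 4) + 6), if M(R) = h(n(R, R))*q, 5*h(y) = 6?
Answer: -267/5 ≈ -53.400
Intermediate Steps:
h(y) = 6/5 (h(y) = (⅕)*6 = 6/5)
q = -½ (q = 1/(-2) = -½ ≈ -0.50000)
M(R) = -⅗ (M(R) = (6/5)*(-½) = -⅗)
(89 + 0)*M((-4 + 4) + 6) = (89 + 0)*(-⅗) = 89*(-⅗) = -267/5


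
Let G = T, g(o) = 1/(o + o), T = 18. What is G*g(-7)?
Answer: -9/7 ≈ -1.2857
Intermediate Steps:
g(o) = 1/(2*o)
G = 18
G*g(-7) = 18*((1/2)/(-7)) = 18*((1/2)*(-1/7)) = 18*(-1/14) = -9/7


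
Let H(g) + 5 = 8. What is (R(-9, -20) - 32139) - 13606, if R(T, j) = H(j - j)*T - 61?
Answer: -45833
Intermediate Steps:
H(g) = 3 (H(g) = -5 + 8 = 3)
R(T, j) = -61 + 3*T (R(T, j) = 3*T - 61 = -61 + 3*T)
(R(-9, -20) - 32139) - 13606 = ((-61 + 3*(-9)) - 32139) - 13606 = ((-61 - 27) - 32139) - 13606 = (-88 - 32139) - 13606 = -32227 - 13606 = -45833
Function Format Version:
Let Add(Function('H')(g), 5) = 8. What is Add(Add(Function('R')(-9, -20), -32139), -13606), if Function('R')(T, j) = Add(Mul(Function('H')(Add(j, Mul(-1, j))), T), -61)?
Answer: -45833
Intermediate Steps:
Function('H')(g) = 3 (Function('H')(g) = Add(-5, 8) = 3)
Function('R')(T, j) = Add(-61, Mul(3, T)) (Function('R')(T, j) = Add(Mul(3, T), -61) = Add(-61, Mul(3, T)))
Add(Add(Function('R')(-9, -20), -32139), -13606) = Add(Add(Add(-61, Mul(3, -9)), -32139), -13606) = Add(Add(Add(-61, -27), -32139), -13606) = Add(Add(-88, -32139), -13606) = Add(-32227, -13606) = -45833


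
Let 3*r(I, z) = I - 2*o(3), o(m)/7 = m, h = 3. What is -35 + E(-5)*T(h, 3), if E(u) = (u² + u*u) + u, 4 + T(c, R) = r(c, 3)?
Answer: -800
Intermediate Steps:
o(m) = 7*m
r(I, z) = -14 + I/3 (r(I, z) = (I - 14*3)/3 = (I - 2*21)/3 = (I - 42)/3 = (-42 + I)/3 = -14 + I/3)
T(c, R) = -18 + c/3 (T(c, R) = -4 + (-14 + c/3) = -18 + c/3)
E(u) = u + 2*u² (E(u) = (u² + u²) + u = 2*u² + u = u + 2*u²)
-35 + E(-5)*T(h, 3) = -35 + (-5*(1 + 2*(-5)))*(-18 + (⅓)*3) = -35 + (-5*(1 - 10))*(-18 + 1) = -35 - 5*(-9)*(-17) = -35 + 45*(-17) = -35 - 765 = -800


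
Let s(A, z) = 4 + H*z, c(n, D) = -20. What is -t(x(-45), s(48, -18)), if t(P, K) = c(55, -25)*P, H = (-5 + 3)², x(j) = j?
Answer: -900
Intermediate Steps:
H = 4 (H = (-2)² = 4)
s(A, z) = 4 + 4*z
t(P, K) = -20*P
-t(x(-45), s(48, -18)) = -(-20)*(-45) = -1*900 = -900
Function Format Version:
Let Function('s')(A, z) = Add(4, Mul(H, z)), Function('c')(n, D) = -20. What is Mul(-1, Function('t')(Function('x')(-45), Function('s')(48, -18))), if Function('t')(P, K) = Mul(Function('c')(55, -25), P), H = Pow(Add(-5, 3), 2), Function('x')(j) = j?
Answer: -900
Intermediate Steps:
H = 4 (H = Pow(-2, 2) = 4)
Function('s')(A, z) = Add(4, Mul(4, z))
Function('t')(P, K) = Mul(-20, P)
Mul(-1, Function('t')(Function('x')(-45), Function('s')(48, -18))) = Mul(-1, Mul(-20, -45)) = Mul(-1, 900) = -900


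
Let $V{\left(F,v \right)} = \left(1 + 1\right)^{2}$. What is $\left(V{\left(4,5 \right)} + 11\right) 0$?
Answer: $0$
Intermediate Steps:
$V{\left(F,v \right)} = 4$ ($V{\left(F,v \right)} = 2^{2} = 4$)
$\left(V{\left(4,5 \right)} + 11\right) 0 = \left(4 + 11\right) 0 = 15 \cdot 0 = 0$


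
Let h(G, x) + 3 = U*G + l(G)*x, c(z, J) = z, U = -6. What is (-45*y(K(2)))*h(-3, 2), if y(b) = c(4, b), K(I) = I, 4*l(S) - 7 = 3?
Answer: -3600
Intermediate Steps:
l(S) = 5/2 (l(S) = 7/4 + (¼)*3 = 7/4 + ¾ = 5/2)
h(G, x) = -3 - 6*G + 5*x/2 (h(G, x) = -3 + (-6*G + 5*x/2) = -3 - 6*G + 5*x/2)
y(b) = 4
(-45*y(K(2)))*h(-3, 2) = (-45*4)*(-3 - 6*(-3) + (5/2)*2) = -180*(-3 + 18 + 5) = -180*20 = -3600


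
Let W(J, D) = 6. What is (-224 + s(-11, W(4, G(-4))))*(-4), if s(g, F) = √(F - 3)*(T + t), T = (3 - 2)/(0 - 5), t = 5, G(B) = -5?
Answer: 896 - 96*√3/5 ≈ 862.74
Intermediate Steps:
T = -⅕ (T = 1/(-5) = 1*(-⅕) = -⅕ ≈ -0.20000)
s(g, F) = 24*√(-3 + F)/5 (s(g, F) = √(F - 3)*(-⅕ + 5) = √(-3 + F)*(24/5) = 24*√(-3 + F)/5)
(-224 + s(-11, W(4, G(-4))))*(-4) = (-224 + 24*√(-3 + 6)/5)*(-4) = (-224 + 24*√3/5)*(-4) = 896 - 96*√3/5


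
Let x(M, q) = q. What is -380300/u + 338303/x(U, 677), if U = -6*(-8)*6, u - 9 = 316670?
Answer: 106875992637/214391683 ≈ 498.51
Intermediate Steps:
u = 316679 (u = 9 + 316670 = 316679)
U = 288 (U = 48*6 = 288)
-380300/u + 338303/x(U, 677) = -380300/316679 + 338303/677 = 106875992637/214391683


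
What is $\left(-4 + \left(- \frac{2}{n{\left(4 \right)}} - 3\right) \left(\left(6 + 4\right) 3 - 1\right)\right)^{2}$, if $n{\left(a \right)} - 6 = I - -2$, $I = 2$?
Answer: $\frac{234256}{25} \approx 9370.2$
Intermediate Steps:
$n{\left(a \right)} = 10$ ($n{\left(a \right)} = 6 + \left(2 - -2\right) = 6 + \left(2 + 2\right) = 6 + 4 = 10$)
$\left(-4 + \left(- \frac{2}{n{\left(4 \right)}} - 3\right) \left(\left(6 + 4\right) 3 - 1\right)\right)^{2} = \left(-4 + \left(- \frac{2}{10} - 3\right) \left(\left(6 + 4\right) 3 - 1\right)\right)^{2} = \left(-4 + \left(\left(-2\right) \frac{1}{10} - 3\right) \left(10 \cdot 3 - 1\right)\right)^{2} = \left(-4 + \left(- \frac{1}{5} - 3\right) \left(30 - 1\right)\right)^{2} = \left(-4 - \frac{464}{5}\right)^{2} = \left(- \frac{484}{5}\right)^{2} = \frac{234256}{25}$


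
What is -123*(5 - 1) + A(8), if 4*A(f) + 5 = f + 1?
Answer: -491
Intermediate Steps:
A(f) = -1 + f/4 (A(f) = -5/4 + (f + 1)/4 = -5/4 + (1 + f)/4 = -5/4 + (1/4 + f/4) = -1 + f/4)
-123*(5 - 1) + A(8) = -123*(5 - 1) + (-1 + (1/4)*8) = -123*4 + (-1 + 2) = -41*12 + 1 = -492 + 1 = -491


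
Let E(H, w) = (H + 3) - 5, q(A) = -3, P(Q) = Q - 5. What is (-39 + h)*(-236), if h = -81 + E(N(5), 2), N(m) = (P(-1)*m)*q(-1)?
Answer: 7552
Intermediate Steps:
P(Q) = -5 + Q
N(m) = 18*m (N(m) = ((-5 - 1)*m)*(-3) = -6*m*(-3) = 18*m)
E(H, w) = -2 + H (E(H, w) = (3 + H) - 5 = -2 + H)
h = 7 (h = -81 + (-2 + 18*5) = -81 + (-2 + 90) = -81 + 88 = 7)
(-39 + h)*(-236) = (-39 + 7)*(-236) = -32*(-236) = 7552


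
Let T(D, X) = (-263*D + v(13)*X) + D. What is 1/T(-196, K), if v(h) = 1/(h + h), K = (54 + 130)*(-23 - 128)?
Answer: 13/653684 ≈ 1.9887e-5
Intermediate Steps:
K = -27784 (K = 184*(-151) = -27784)
v(h) = 1/(2*h)
T(D, X) = -262*D + X/26 (T(D, X) = (-263*D + ((½)/13)*X) + D = (-263*D + ((½)*(1/13))*X) + D = (-263*D + X/26) + D = -262*D + X/26)
1/T(-196, K) = 1/(-262*(-196) + (1/26)*(-27784)) = 1/(51352 - 13892/13) = 1/(653684/13) = 13/653684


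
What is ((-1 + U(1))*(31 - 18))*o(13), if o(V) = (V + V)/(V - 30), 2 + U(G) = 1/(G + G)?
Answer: 845/17 ≈ 49.706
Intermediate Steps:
U(G) = -2 + 1/(2*G) (U(G) = -2 + 1/(G + G) = -2 + 1/(2*G))
o(V) = 2*V/(-30 + V) (o(V) = (2*V)/(-30 + V) = 2*V/(-30 + V))
((-1 + U(1))*(31 - 18))*o(13) = ((-1 + (-2 + (1/2)/1))*(31 - 18))*(2*13/(-30 + 13)) = ((-1 + (-2 + (1/2)*1))*13)*(2*13/(-17)) = ((-1 + (-2 + 1/2))*13)*(2*13*(-1/17)) = ((-1 - 3/2)*13)*(-26/17) = -5/2*13*(-26/17) = -65/2*(-26/17) = 845/17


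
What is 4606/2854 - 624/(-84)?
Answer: 90325/9989 ≈ 9.0424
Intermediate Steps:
4606/2854 - 624/(-84) = 4606*(1/2854) - 624*(-1/84) = 2303/1427 + 52/7 = 90325/9989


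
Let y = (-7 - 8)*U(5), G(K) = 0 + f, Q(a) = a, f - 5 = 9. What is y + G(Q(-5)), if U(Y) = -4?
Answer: 74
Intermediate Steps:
f = 14 (f = 5 + 9 = 14)
G(K) = 14 (G(K) = 0 + 14 = 14)
y = 60 (y = (-7 - 8)*(-4) = -15*(-4) = 60)
y + G(Q(-5)) = 60 + 14 = 74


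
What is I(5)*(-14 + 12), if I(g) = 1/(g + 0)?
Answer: -⅖ ≈ -0.40000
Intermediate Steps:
I(g) = 1/g
I(5)*(-14 + 12) = (-14 + 12)/5 = (⅕)*(-2) = -⅖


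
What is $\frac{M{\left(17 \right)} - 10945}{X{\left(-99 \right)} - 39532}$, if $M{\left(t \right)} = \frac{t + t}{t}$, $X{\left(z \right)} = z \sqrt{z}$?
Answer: $\frac{432598676}{1563749323} - \frac{3250071 i \sqrt{11}}{1563749323} \approx 0.27664 - 0.0068932 i$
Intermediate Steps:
$X{\left(z \right)} = z^{\frac{3}{2}}$
$M{\left(t \right)} = 2$ ($M{\left(t \right)} = \frac{2 t}{t} = 2$)
$\frac{M{\left(17 \right)} - 10945}{X{\left(-99 \right)} - 39532} = \frac{2 - 10945}{\left(-99\right)^{\frac{3}{2}} - 39532} = - \frac{10943}{- 297 i \sqrt{11} - 39532} = - \frac{10943}{-39532 - 297 i \sqrt{11}}$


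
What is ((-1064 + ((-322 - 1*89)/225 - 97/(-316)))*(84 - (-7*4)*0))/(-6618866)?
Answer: 176769719/13072260350 ≈ 0.013523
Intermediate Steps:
((-1064 + ((-322 - 1*89)/225 - 97/(-316)))*(84 - (-7*4)*0))/(-6618866) = ((-1064 + ((-322 - 89)*(1/225) - 97*(-1/316)))*(84 - (-28)*0))*(-1/6618866) = ((-1064 + (-411*1/225 + 97/316))*(84 - 1*0))*(-1/6618866) = ((-1064 + (-137/75 + 97/316))*(84 + 0))*(-1/6618866) = ((-1064 - 36017/23700)*84)*(-1/6618866) = -25252817/23700*84*(-1/6618866) = -176769719/1975*(-1/6618866) = 176769719/13072260350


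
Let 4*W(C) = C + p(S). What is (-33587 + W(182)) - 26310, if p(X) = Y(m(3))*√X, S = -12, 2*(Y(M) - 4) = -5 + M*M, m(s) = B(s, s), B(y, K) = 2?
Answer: -119703/2 + 7*I*√3/4 ≈ -59852.0 + 3.0311*I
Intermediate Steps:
m(s) = 2
Y(M) = 3/2 + M²/2 (Y(M) = 4 + (-5 + M*M)/2 = 4 + (-5 + M²)/2 = 4 + (-5/2 + M²/2) = 3/2 + M²/2)
p(X) = 7*√X/2 (p(X) = (3/2 + (½)*2²)*√X = (3/2 + (½)*4)*√X = (3/2 + 2)*√X = 7*√X/2)
W(C) = C/4 + 7*I*√3/4 (W(C) = (C + 7*√(-12)/2)/4 = (C + 7*(2*I*√3)/2)/4 = (C + 7*I*√3)/4 = C/4 + 7*I*√3/4)
(-33587 + W(182)) - 26310 = (-33587 + ((¼)*182 + 7*I*√3/4)) - 26310 = (-33587 + (91/2 + 7*I*√3/4)) - 26310 = (-67083/2 + 7*I*√3/4) - 26310 = -119703/2 + 7*I*√3/4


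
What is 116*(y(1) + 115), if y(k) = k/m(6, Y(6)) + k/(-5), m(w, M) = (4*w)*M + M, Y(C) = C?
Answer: 998818/75 ≈ 13318.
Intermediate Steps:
m(w, M) = M + 4*M*w (m(w, M) = 4*M*w + M = M + 4*M*w)
y(k) = -29*k/150 (y(k) = k/((6*(1 + 4*6))) + k/(-5) = k/((6*(1 + 24))) + k*(-⅕) = k/((6*25)) - k/5 = k/150 - k/5 = -29*k/150)
116*(y(1) + 115) = 116*(-29/150*1 + 115) = 116*(-29/150 + 115) = 116*(17221/150) = 998818/75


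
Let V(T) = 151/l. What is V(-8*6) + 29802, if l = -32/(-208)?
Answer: 61567/2 ≈ 30784.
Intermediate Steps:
l = 2/13 (l = -32*(-1/208) = 2/13 ≈ 0.15385)
V(T) = 1963/2 (V(T) = 151/(2/13) = 151*(13/2) = 1963/2)
V(-8*6) + 29802 = 1963/2 + 29802 = 61567/2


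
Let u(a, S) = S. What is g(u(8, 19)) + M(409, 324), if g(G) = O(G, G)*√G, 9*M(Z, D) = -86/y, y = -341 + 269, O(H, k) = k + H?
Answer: 43/324 + 38*√19 ≈ 165.77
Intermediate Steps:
O(H, k) = H + k
y = -72
M(Z, D) = 43/324 (M(Z, D) = (-86/(-72))/9 = (-86*(-1/72))/9 = (⅑)*(43/36) = 43/324)
g(G) = 2*G^(3/2) (g(G) = (G + G)*√G = (2*G)*√G = 2*G^(3/2))
g(u(8, 19)) + M(409, 324) = 2*19^(3/2) + 43/324 = 2*(19*√19) + 43/324 = 38*√19 + 43/324 = 43/324 + 38*√19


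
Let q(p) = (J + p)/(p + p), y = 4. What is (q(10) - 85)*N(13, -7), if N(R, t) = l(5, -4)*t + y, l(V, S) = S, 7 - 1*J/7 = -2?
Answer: -13016/5 ≈ -2603.2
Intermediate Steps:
J = 63 (J = 49 - 7*(-2) = 49 + 14 = 63)
N(R, t) = 4 - 4*t (N(R, t) = -4*t + 4 = 4 - 4*t)
q(p) = (63 + p)/(2*p) (q(p) = (63 + p)/(p + p) = (63 + p)/((2*p)) = (63 + p)*(1/(2*p)) = (63 + p)/(2*p))
(q(10) - 85)*N(13, -7) = ((½)*(63 + 10)/10 - 85)*(4 - 4*(-7)) = ((½)*(⅒)*73 - 85)*(4 + 28) = (73/20 - 85)*32 = -1627/20*32 = -13016/5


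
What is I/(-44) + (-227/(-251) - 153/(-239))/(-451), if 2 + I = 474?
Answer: -290319438/27055039 ≈ -10.731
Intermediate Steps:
I = 472 (I = -2 + 474 = 472)
I/(-44) + (-227/(-251) - 153/(-239))/(-451) = 472/(-44) + (-227/(-251) - 153/(-239))/(-451) = 472*(-1/44) + (-227*(-1/251) - 153*(-1/239))*(-1/451) = -118/11 + (227/251 + 153/239)*(-1/451) = -118/11 + (92656/59989)*(-1/451) = -118/11 - 92656/27055039 = -290319438/27055039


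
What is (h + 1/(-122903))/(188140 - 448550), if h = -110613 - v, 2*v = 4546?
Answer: 13874028059/32005170230 ≈ 0.43349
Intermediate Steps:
v = 2273 (v = (½)*4546 = 2273)
h = -112886 (h = -110613 - 1*2273 = -110613 - 2273 = -112886)
(h + 1/(-122903))/(188140 - 448550) = (-112886 + 1/(-122903))/(188140 - 448550) = (-112886 - 1/122903)/(-260410) = -13874028059/122903*(-1/260410) = 13874028059/32005170230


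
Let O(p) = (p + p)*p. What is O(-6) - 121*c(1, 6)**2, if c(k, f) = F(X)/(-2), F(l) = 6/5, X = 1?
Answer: 711/25 ≈ 28.440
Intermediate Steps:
F(l) = 6/5 (F(l) = 6*(1/5) = 6/5)
O(p) = 2*p**2 (O(p) = (2*p)*p = 2*p**2)
c(k, f) = -3/5 (c(k, f) = (6/5)/(-2) = (6/5)*(-1/2) = -3/5)
O(-6) - 121*c(1, 6)**2 = 2*(-6)**2 - 121*(-3/5)**2 = 2*36 - 121*9/25 = 72 - 1089/25 = 711/25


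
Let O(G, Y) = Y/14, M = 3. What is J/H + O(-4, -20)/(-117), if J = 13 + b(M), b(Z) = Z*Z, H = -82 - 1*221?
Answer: -4996/82719 ≈ -0.060397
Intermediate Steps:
H = -303 (H = -82 - 221 = -303)
b(Z) = Z**2
O(G, Y) = Y/14 (O(G, Y) = Y*(1/14) = Y/14)
J = 22 (J = 13 + 3**2 = 13 + 9 = 22)
J/H + O(-4, -20)/(-117) = 22/(-303) + ((1/14)*(-20))/(-117) = 22*(-1/303) - 10/7*(-1/117) = -22/303 + 10/819 = -4996/82719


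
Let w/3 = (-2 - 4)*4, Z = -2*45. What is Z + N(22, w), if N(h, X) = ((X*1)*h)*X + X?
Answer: 113886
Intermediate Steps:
Z = -90
w = -72 (w = 3*((-2 - 4)*4) = 3*(-6*4) = 3*(-24) = -72)
N(h, X) = X + h*X² (N(h, X) = (X*h)*X + X = h*X² + X = X + h*X²)
Z + N(22, w) = -90 - 72*(1 - 72*22) = -90 - 72*(1 - 1584) = -90 - 72*(-1583) = -90 + 113976 = 113886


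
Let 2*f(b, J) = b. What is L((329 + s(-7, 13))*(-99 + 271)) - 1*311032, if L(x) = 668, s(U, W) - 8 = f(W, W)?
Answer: -310364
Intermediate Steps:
f(b, J) = b/2
s(U, W) = 8 + W/2
L((329 + s(-7, 13))*(-99 + 271)) - 1*311032 = 668 - 1*311032 = 668 - 311032 = -310364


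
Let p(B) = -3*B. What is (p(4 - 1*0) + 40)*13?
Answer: 364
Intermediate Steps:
(p(4 - 1*0) + 40)*13 = (-3*(4 - 1*0) + 40)*13 = (-3*(4 + 0) + 40)*13 = (-3*4 + 40)*13 = (-12 + 40)*13 = 28*13 = 364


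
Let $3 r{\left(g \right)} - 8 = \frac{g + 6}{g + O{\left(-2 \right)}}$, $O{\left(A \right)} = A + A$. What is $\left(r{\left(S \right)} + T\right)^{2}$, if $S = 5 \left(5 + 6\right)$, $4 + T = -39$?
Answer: $\frac{37332100}{23409} \approx 1594.8$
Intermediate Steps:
$O{\left(A \right)} = 2 A$
$T = -43$ ($T = -4 - 39 = -43$)
$S = 55$ ($S = 5 \cdot 11 = 55$)
$r{\left(g \right)} = \frac{8}{3} + \frac{6 + g}{3 \left(-4 + g\right)}$ ($r{\left(g \right)} = \frac{8}{3} + \frac{\left(g + 6\right) \frac{1}{g + 2 \left(-2\right)}}{3} = \frac{8}{3} + \frac{\left(6 + g\right) \frac{1}{g - 4}}{3} = \frac{8}{3} + \frac{\left(6 + g\right) \frac{1}{-4 + g}}{3} = \frac{8}{3} + \frac{\frac{1}{-4 + g} \left(6 + g\right)}{3} = \frac{8}{3} + \frac{6 + g}{3 \left(-4 + g\right)}$)
$\left(r{\left(S \right)} + T\right)^{2} = \left(\frac{-26 + 9 \cdot 55}{3 \left(-4 + 55\right)} - 43\right)^{2} = \left(\frac{-26 + 495}{3 \cdot 51} - 43\right)^{2} = \left(\frac{1}{3} \cdot \frac{1}{51} \cdot 469 - 43\right)^{2} = \left(\frac{469}{153} - 43\right)^{2} = \left(- \frac{6110}{153}\right)^{2} = \frac{37332100}{23409}$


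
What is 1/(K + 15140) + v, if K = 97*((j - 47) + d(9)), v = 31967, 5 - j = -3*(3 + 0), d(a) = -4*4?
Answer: 332041230/10387 ≈ 31967.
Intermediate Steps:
d(a) = -16
j = 14 (j = 5 - (-3)*(3 + 0) = 5 - (-3)*3 = 5 - 1*(-9) = 5 + 9 = 14)
K = -4753 (K = 97*((14 - 47) - 16) = 97*(-33 - 16) = 97*(-49) = -4753)
1/(K + 15140) + v = 1/(-4753 + 15140) + 31967 = 1/10387 + 31967 = 332041230/10387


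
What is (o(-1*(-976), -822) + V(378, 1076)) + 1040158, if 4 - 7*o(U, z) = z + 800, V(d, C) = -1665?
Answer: 7269477/7 ≈ 1.0385e+6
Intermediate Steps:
o(U, z) = -796/7 - z/7 (o(U, z) = 4/7 - (z + 800)/7 = 4/7 - (800 + z)/7 = 4/7 + (-800/7 - z/7) = -796/7 - z/7)
(o(-1*(-976), -822) + V(378, 1076)) + 1040158 = ((-796/7 - ⅐*(-822)) - 1665) + 1040158 = ((-796/7 + 822/7) - 1665) + 1040158 = (26/7 - 1665) + 1040158 = -11629/7 + 1040158 = 7269477/7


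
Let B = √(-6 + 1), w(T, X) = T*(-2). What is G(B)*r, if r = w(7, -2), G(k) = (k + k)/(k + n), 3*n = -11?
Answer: -630/83 + 462*I*√5/83 ≈ -7.5904 + 12.447*I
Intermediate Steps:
n = -11/3 (n = (⅓)*(-11) = -11/3 ≈ -3.6667)
w(T, X) = -2*T
B = I*√5 (B = √(-5) = I*√5 ≈ 2.2361*I)
G(k) = 2*k/(-11/3 + k) (G(k) = (k + k)/(k - 11/3) = (2*k)/(-11/3 + k) = 2*k/(-11/3 + k))
r = -14 (r = -2*7 = -14)
G(B)*r = (6*(I*√5)/(-11 + 3*(I*√5)))*(-14) = (6*(I*√5)/(-11 + 3*I*√5))*(-14) = (6*I*√5/(-11 + 3*I*√5))*(-14) = -84*I*√5/(-11 + 3*I*√5)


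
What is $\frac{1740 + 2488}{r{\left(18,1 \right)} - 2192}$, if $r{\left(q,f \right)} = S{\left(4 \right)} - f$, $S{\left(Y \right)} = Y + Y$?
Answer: $- \frac{4228}{2185} \approx -1.935$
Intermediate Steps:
$S{\left(Y \right)} = 2 Y$
$r{\left(q,f \right)} = 8 - f$ ($r{\left(q,f \right)} = 2 \cdot 4 - f = 8 - f$)
$\frac{1740 + 2488}{r{\left(18,1 \right)} - 2192} = \frac{1740 + 2488}{\left(8 - 1\right) - 2192} = \frac{4228}{\left(8 - 1\right) - 2192} = \frac{4228}{7 - 2192} = \frac{4228}{-2185} = 4228 \left(- \frac{1}{2185}\right) = - \frac{4228}{2185}$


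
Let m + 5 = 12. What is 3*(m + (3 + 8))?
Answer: 54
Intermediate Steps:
m = 7 (m = -5 + 12 = 7)
3*(m + (3 + 8)) = 3*(7 + (3 + 8)) = 3*(7 + 11) = 3*18 = 54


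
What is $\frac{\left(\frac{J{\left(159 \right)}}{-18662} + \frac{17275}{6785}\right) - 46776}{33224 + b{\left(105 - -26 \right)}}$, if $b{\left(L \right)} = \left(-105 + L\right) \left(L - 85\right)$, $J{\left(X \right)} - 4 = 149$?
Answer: $- \frac{236901355519}{174332715256} \approx -1.3589$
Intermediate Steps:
$J{\left(X \right)} = 153$ ($J{\left(X \right)} = 4 + 149 = 153$)
$b{\left(L \right)} = \left(-105 + L\right) \left(-85 + L\right)$
$\frac{\left(\frac{J{\left(159 \right)}}{-18662} + \frac{17275}{6785}\right) - 46776}{33224 + b{\left(105 - -26 \right)}} = \frac{\left(\frac{153}{-18662} + \frac{17275}{6785}\right) - 46776}{33224 + \left(8925 + \left(105 - -26\right)^{2} - 190 \left(105 - -26\right)\right)} = \frac{\left(153 \left(- \frac{1}{18662}\right) + 17275 \cdot \frac{1}{6785}\right) - 46776}{33224 + \left(8925 + \left(105 + 26\right)^{2} - 190 \left(105 + 26\right)\right)} = \frac{\left(- \frac{153}{18662} + \frac{3455}{1357}\right) - 46776}{33224 + \left(8925 + 131^{2} - 24890\right)} = \frac{\frac{64269589}{25324334} - 46776}{33224 + \left(8925 + 17161 - 24890\right)} = - \frac{1184506777595}{25324334 \left(33224 + 1196\right)} = - \frac{1184506777595}{25324334 \cdot 34420} = \left(- \frac{1184506777595}{25324334}\right) \frac{1}{34420} = - \frac{236901355519}{174332715256}$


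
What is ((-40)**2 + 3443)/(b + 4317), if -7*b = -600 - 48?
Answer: 11767/10289 ≈ 1.1436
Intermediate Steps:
b = 648/7 (b = -(-600 - 48)/7 = -1/7*(-648) = 648/7 ≈ 92.571)
((-40)**2 + 3443)/(b + 4317) = ((-40)**2 + 3443)/(648/7 + 4317) = (1600 + 3443)/(30867/7) = 5043*(7/30867) = 11767/10289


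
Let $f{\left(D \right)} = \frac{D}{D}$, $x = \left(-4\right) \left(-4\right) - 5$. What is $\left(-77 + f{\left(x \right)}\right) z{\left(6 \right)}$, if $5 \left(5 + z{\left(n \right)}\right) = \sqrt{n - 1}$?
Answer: $380 - \frac{76 \sqrt{5}}{5} \approx 346.01$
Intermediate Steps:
$x = 11$ ($x = 16 - 5 = 11$)
$f{\left(D \right)} = 1$
$z{\left(n \right)} = -5 + \frac{\sqrt{-1 + n}}{5}$ ($z{\left(n \right)} = -5 + \frac{\sqrt{n - 1}}{5} = -5 + \frac{\sqrt{-1 + n}}{5}$)
$\left(-77 + f{\left(x \right)}\right) z{\left(6 \right)} = \left(-77 + 1\right) \left(-5 + \frac{\sqrt{-1 + 6}}{5}\right) = - 76 \left(-5 + \frac{\sqrt{5}}{5}\right) = 380 - \frac{76 \sqrt{5}}{5}$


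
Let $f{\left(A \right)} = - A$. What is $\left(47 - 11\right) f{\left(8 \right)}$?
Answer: $-288$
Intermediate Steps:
$\left(47 - 11\right) f{\left(8 \right)} = \left(47 - 11\right) \left(\left(-1\right) 8\right) = 36 \left(-8\right) = -288$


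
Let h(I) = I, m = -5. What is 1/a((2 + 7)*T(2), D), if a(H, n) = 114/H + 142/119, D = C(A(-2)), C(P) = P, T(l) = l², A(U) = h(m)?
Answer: 714/3113 ≈ 0.22936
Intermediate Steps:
A(U) = -5
D = -5
a(H, n) = 142/119 + 114/H (a(H, n) = 114/H + 142*(1/119) = 114/H + 142/119 = 142/119 + 114/H)
1/a((2 + 7)*T(2), D) = 1/(142/119 + 114/(((2 + 7)*2²))) = 1/(142/119 + 114/((9*4))) = 1/(142/119 + 114/36) = 1/(142/119 + 114*(1/36)) = 1/(142/119 + 19/6) = 1/(3113/714) = 714/3113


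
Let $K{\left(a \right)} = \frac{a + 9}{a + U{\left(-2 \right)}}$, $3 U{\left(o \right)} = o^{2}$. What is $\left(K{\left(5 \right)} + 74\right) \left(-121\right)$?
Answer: $- \frac{175208}{19} \approx -9221.5$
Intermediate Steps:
$U{\left(o \right)} = \frac{o^{2}}{3}$
$K{\left(a \right)} = \frac{9 + a}{\frac{4}{3} + a}$ ($K{\left(a \right)} = \frac{a + 9}{a + \frac{\left(-2\right)^{2}}{3}} = \frac{9 + a}{a + \frac{1}{3} \cdot 4} = \frac{9 + a}{a + \frac{4}{3}} = \frac{9 + a}{\frac{4}{3} + a}$)
$\left(K{\left(5 \right)} + 74\right) \left(-121\right) = \left(\frac{3 \left(9 + 5\right)}{4 + 3 \cdot 5} + 74\right) \left(-121\right) = \left(3 \frac{1}{4 + 15} \cdot 14 + 74\right) \left(-121\right) = \left(3 \cdot \frac{1}{19} \cdot 14 + 74\right) \left(-121\right) = \left(\frac{42}{19} + 74\right) \left(-121\right) = \frac{1448}{19} \left(-121\right) = - \frac{175208}{19}$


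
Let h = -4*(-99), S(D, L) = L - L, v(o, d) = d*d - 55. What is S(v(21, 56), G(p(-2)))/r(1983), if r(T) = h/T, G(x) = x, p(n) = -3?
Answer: 0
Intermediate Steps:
v(o, d) = -55 + d² (v(o, d) = d² - 55 = -55 + d²)
S(D, L) = 0
h = 396
r(T) = 396/T
S(v(21, 56), G(p(-2)))/r(1983) = 0/((396/1983)) = 0/((396*(1/1983))) = 0/(132/661) = 0*(661/132) = 0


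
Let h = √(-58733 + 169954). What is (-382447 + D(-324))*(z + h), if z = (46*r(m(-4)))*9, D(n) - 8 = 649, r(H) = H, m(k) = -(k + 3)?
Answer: -158061060 - 381790*√111221 ≈ -2.8539e+8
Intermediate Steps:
m(k) = -3 - k (m(k) = -(3 + k) = -3 - k)
D(n) = 657 (D(n) = 8 + 649 = 657)
h = √111221 ≈ 333.50
z = 414 (z = (46*(-3 - 1*(-4)))*9 = (46*(-3 + 4))*9 = (46*1)*9 = 46*9 = 414)
(-382447 + D(-324))*(z + h) = (-382447 + 657)*(414 + √111221) = -381790*(414 + √111221) = -158061060 - 381790*√111221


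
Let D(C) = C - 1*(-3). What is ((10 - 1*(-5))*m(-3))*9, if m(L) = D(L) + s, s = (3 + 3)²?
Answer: 4860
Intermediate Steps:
D(C) = 3 + C (D(C) = C + 3 = 3 + C)
s = 36 (s = 6² = 36)
m(L) = 39 + L (m(L) = (3 + L) + 36 = 39 + L)
((10 - 1*(-5))*m(-3))*9 = ((10 - 1*(-5))*(39 - 3))*9 = ((10 + 5)*36)*9 = (15*36)*9 = 540*9 = 4860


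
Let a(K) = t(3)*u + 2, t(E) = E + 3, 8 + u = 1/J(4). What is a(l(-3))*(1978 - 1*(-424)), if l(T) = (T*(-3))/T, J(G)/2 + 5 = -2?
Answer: -780650/7 ≈ -1.1152e+5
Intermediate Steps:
J(G) = -14 (J(G) = -10 + 2*(-2) = -10 - 4 = -14)
u = -113/14 (u = -8 + 1/(-14) = -8 - 1/14 = -113/14 ≈ -8.0714)
t(E) = 3 + E
l(T) = -3 (l(T) = (-3*T)/T = -3)
a(K) = -325/7 (a(K) = (3 + 3)*(-113/14) + 2 = 6*(-113/14) + 2 = -339/7 + 2 = -325/7)
a(l(-3))*(1978 - 1*(-424)) = -325*(1978 - 1*(-424))/7 = -325*(1978 + 424)/7 = -325/7*2402 = -780650/7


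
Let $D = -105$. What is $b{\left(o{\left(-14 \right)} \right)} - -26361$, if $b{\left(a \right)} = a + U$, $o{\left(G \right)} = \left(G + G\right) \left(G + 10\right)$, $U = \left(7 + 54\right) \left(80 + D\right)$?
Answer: $24948$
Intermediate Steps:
$U = -1525$ ($U = \left(7 + 54\right) \left(80 - 105\right) = 61 \left(-25\right) = -1525$)
$o{\left(G \right)} = 2 G \left(10 + G\right)$
$b{\left(a \right)} = -1525 + a$ ($b{\left(a \right)} = a - 1525 = -1525 + a$)
$b{\left(o{\left(-14 \right)} \right)} - -26361 = \left(-1525 + 2 \left(-14\right) \left(10 - 14\right)\right) - -26361 = \left(-1525 + 2 \left(-14\right) \left(-4\right)\right) + 26361 = \left(-1525 + 112\right) + 26361 = -1413 + 26361 = 24948$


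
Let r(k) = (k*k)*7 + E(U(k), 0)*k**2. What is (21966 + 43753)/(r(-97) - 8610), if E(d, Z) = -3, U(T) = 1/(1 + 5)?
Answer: 65719/29026 ≈ 2.2641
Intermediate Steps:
U(T) = 1/6
r(k) = 4*k**2 (r(k) = (k*k)*7 - 3*k**2 = k**2*7 - 3*k**2 = 7*k**2 - 3*k**2 = 4*k**2)
(21966 + 43753)/(r(-97) - 8610) = (21966 + 43753)/(4*(-97)**2 - 8610) = 65719/(4*9409 - 8610) = 65719/(37636 - 8610) = 65719/29026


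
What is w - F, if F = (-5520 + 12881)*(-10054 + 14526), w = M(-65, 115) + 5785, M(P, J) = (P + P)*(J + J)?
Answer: -32942507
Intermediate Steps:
M(P, J) = 4*J*P (M(P, J) = (2*P)*(2*J) = 4*J*P)
w = -24115 (w = 4*115*(-65) + 5785 = -29900 + 5785 = -24115)
F = 32918392 (F = 7361*4472 = 32918392)
w - F = -24115 - 1*32918392 = -24115 - 32918392 = -32942507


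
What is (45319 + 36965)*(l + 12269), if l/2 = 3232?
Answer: 1541426172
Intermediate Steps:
l = 6464 (l = 2*3232 = 6464)
(45319 + 36965)*(l + 12269) = (45319 + 36965)*(6464 + 12269) = 82284*18733 = 1541426172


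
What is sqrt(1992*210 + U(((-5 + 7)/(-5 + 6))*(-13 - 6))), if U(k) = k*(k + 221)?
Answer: sqrt(411366) ≈ 641.38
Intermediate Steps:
U(k) = k*(221 + k)
sqrt(1992*210 + U(((-5 + 7)/(-5 + 6))*(-13 - 6))) = sqrt(1992*210 + (((-5 + 7)/(-5 + 6))*(-13 - 6))*(221 + ((-5 + 7)/(-5 + 6))*(-13 - 6))) = sqrt(418320 + ((2/1)*(-19))*(221 + (2/1)*(-19))) = sqrt(418320 + ((2*1)*(-19))*(221 + (2*1)*(-19))) = sqrt(418320 + (2*(-19))*(221 + 2*(-19))) = sqrt(418320 - 38*(221 - 38)) = sqrt(418320 - 38*183) = sqrt(418320 - 6954) = sqrt(411366)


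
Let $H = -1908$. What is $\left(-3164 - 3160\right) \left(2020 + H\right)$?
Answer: $-708288$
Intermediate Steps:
$\left(-3164 - 3160\right) \left(2020 + H\right) = \left(-3164 - 3160\right) \left(2020 - 1908\right) = \left(-6324\right) 112 = -708288$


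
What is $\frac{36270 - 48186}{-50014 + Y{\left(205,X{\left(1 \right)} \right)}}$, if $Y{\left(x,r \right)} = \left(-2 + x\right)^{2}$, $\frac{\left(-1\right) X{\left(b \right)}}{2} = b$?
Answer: $\frac{3972}{2935} \approx 1.3533$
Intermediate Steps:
$X{\left(b \right)} = - 2 b$
$\frac{36270 - 48186}{-50014 + Y{\left(205,X{\left(1 \right)} \right)}} = \frac{36270 - 48186}{-50014 + \left(-2 + 205\right)^{2}} = - \frac{11916}{-50014 + 203^{2}} = - \frac{11916}{-50014 + 41209} = - \frac{11916}{-8805} = \left(-11916\right) \left(- \frac{1}{8805}\right) = \frac{3972}{2935}$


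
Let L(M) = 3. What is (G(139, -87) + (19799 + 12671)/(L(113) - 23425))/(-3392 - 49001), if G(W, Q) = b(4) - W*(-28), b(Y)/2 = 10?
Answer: -45797197/613574423 ≈ -0.074640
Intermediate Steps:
b(Y) = 20 (b(Y) = 2*10 = 20)
G(W, Q) = 20 + 28*W (G(W, Q) = 20 - W*(-28) = 20 - (-28)*W = 20 + 28*W)
(G(139, -87) + (19799 + 12671)/(L(113) - 23425))/(-3392 - 49001) = ((20 + 28*139) + (19799 + 12671)/(3 - 23425))/(-3392 - 49001) = ((20 + 3892) + 32470/(-23422))/(-52393) = (3912 + 32470*(-1/23422))*(-1/52393) = (3912 - 16235/11711)*(-1/52393) = (45797197/11711)*(-1/52393) = -45797197/613574423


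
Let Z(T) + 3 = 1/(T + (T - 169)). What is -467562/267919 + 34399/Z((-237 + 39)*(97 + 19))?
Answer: -424975067928097/37057484404 ≈ -11468.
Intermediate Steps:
Z(T) = -3 + 1/(-169 + 2*T) (Z(T) = -3 + 1/(T + (T - 169)) = -3 + 1/(T + (-169 + T)) = -3 + 1/(-169 + 2*T))
-467562/267919 + 34399/Z((-237 + 39)*(97 + 19)) = -467562/267919 + 34399/((2*(254 - 3*(-237 + 39)*(97 + 19))/(-169 + 2*((-237 + 39)*(97 + 19))))) = -467562*1/267919 + 34399/((2*(254 - (-594)*116)/(-169 + 2*(-198*116)))) = -467562/267919 + 34399/((2*(254 - 3*(-22968))/(-169 + 2*(-22968)))) = -467562/267919 + 34399/((2*(254 + 68904)/(-169 - 45936))) = -467562/267919 + 34399/((2*69158/(-46105))) = -467562/267919 + 34399/((2*(-1/46105)*69158)) = -467562/267919 + 34399/(-138316/46105) = -467562/267919 + 34399*(-46105/138316) = -467562/267919 - 1585965895/138316 = -424975067928097/37057484404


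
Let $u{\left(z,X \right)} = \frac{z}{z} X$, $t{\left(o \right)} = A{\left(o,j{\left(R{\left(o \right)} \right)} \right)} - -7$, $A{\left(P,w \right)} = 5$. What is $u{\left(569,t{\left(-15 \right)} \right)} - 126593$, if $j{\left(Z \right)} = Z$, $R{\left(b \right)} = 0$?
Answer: $-126581$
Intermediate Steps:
$t{\left(o \right)} = 12$ ($t{\left(o \right)} = 5 - -7 = 5 + 7 = 12$)
$u{\left(z,X \right)} = X$ ($u{\left(z,X \right)} = 1 X = X$)
$u{\left(569,t{\left(-15 \right)} \right)} - 126593 = 12 - 126593 = -126581$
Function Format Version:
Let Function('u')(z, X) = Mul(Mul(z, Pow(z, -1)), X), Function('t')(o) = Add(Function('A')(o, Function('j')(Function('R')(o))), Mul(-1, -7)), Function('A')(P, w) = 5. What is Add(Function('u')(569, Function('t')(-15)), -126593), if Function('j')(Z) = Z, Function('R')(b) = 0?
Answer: -126581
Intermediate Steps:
Function('t')(o) = 12 (Function('t')(o) = Add(5, Mul(-1, -7)) = Add(5, 7) = 12)
Function('u')(z, X) = X (Function('u')(z, X) = Mul(1, X) = X)
Add(Function('u')(569, Function('t')(-15)), -126593) = Add(12, -126593) = -126581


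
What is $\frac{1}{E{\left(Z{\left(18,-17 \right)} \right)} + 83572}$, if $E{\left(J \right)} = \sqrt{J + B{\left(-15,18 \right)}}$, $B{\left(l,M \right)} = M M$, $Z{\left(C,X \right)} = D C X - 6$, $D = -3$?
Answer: $\frac{20893}{1746069487} - \frac{\sqrt{309}}{3492138974} \approx 1.1961 \cdot 10^{-5}$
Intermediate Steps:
$Z{\left(C,X \right)} = -6 - 3 C X$ ($Z{\left(C,X \right)} = - 3 C X - 6 = -6 - 3 C X$)
$B{\left(l,M \right)} = M^{2}$
$E{\left(J \right)} = \sqrt{324 + J}$ ($E{\left(J \right)} = \sqrt{J + 18^{2}} = \sqrt{J + 324} = \sqrt{324 + J}$)
$\frac{1}{E{\left(Z{\left(18,-17 \right)} \right)} + 83572} = \frac{1}{\sqrt{324 - \left(6 + 54 \left(-17\right)\right)} + 83572} = \frac{1}{\sqrt{324 + \left(-6 + 918\right)} + 83572} = \frac{1}{\sqrt{324 + 912} + 83572} = \frac{1}{\sqrt{1236} + 83572} = \frac{1}{2 \sqrt{309} + 83572} = \frac{1}{83572 + 2 \sqrt{309}}$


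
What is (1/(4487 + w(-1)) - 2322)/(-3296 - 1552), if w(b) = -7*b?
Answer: 10435067/21786912 ≈ 0.47896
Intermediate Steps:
(1/(4487 + w(-1)) - 2322)/(-3296 - 1552) = (1/(4487 - 7*(-1)) - 2322)/(-3296 - 1552) = (1/(4487 + 7) - 2322)/(-4848) = (1/4494 - 2322)*(-1/4848) = -10435067/4494*(-1/4848) = 10435067/21786912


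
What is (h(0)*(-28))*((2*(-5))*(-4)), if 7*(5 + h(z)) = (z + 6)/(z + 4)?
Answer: 5360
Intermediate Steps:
h(z) = -5 + (6 + z)/(7*(4 + z)) (h(z) = -5 + ((z + 6)/(z + 4))/7 = -5 + ((6 + z)/(4 + z))/7 = -5 + (6 + z)/(7*(4 + z)))
(h(0)*(-28))*((2*(-5))*(-4)) = ((2*(-67 - 17*0)/(7*(4 + 0)))*(-28))*((2*(-5))*(-4)) = (((2/7)*(-67 + 0)/4)*(-28))*(-10*(-4)) = (((2/7)*(¼)*(-67))*(-28))*40 = -67/14*(-28)*40 = 134*40 = 5360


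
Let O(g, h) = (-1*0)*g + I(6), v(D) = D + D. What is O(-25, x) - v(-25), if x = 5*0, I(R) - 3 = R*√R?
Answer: 53 + 6*√6 ≈ 67.697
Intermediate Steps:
I(R) = 3 + R^(3/2) (I(R) = 3 + R*√R = 3 + R^(3/2))
x = 0
v(D) = 2*D
O(g, h) = 3 + 6*√6 (O(g, h) = (-1*0)*g + (3 + 6^(3/2)) = 0*g + (3 + 6*√6) = 0 + (3 + 6*√6) = 3 + 6*√6)
O(-25, x) - v(-25) = (3 + 6*√6) - 2*(-25) = (3 + 6*√6) - 1*(-50) = (3 + 6*√6) + 50 = 53 + 6*√6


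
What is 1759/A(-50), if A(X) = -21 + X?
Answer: -1759/71 ≈ -24.775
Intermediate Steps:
1759/A(-50) = 1759/(-21 - 50) = 1759/(-71) = 1759*(-1/71) = -1759/71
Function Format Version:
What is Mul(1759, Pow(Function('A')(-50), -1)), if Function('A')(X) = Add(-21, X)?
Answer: Rational(-1759, 71) ≈ -24.775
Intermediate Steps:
Mul(1759, Pow(Function('A')(-50), -1)) = Mul(1759, Pow(Add(-21, -50), -1)) = Mul(1759, Pow(-71, -1)) = Mul(1759, Rational(-1, 71)) = Rational(-1759, 71)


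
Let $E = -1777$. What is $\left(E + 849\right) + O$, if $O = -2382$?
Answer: $-3310$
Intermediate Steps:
$\left(E + 849\right) + O = \left(-1777 + 849\right) - 2382 = -928 - 2382 = -3310$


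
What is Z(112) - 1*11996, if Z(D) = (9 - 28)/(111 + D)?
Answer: -2675127/223 ≈ -11996.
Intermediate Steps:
Z(D) = -19/(111 + D)
Z(112) - 1*11996 = -19/(111 + 112) - 1*11996 = -19/223 - 11996 = -2675127/223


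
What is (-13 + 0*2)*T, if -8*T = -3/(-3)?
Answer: 13/8 ≈ 1.6250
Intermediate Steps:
T = -1/8 (T = -(-3)/(8*(-3)) = -(-3)*(-1)/(8*3) = -1/8*1 = -1/8 ≈ -0.12500)
(-13 + 0*2)*T = (-13 + 0*2)*(-1/8) = (-13 + 0)*(-1/8) = -13*(-1/8) = 13/8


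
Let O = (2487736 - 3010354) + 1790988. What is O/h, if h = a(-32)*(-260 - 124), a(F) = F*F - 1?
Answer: -70465/21824 ≈ -3.2288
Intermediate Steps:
a(F) = -1 + F² (a(F) = F² - 1 = -1 + F²)
O = 1268370 (O = -522618 + 1790988 = 1268370)
h = -392832 (h = (-1 + (-32)²)*(-260 - 124) = (-1 + 1024)*(-384) = 1023*(-384) = -392832)
O/h = 1268370/(-392832) = 1268370*(-1/392832) = -70465/21824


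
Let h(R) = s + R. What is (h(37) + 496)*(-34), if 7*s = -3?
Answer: -126752/7 ≈ -18107.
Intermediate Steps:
s = -3/7 (s = (⅐)*(-3) = -3/7 ≈ -0.42857)
h(R) = -3/7 + R
(h(37) + 496)*(-34) = ((-3/7 + 37) + 496)*(-34) = (256/7 + 496)*(-34) = (3728/7)*(-34) = -126752/7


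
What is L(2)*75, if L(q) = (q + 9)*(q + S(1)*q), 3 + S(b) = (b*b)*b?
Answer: -1650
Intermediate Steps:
S(b) = -3 + b**3 (S(b) = -3 + (b*b)*b = -3 + b**2*b = -3 + b**3)
L(q) = -q*(9 + q) (L(q) = (q + 9)*(q + (-3 + 1**3)*q) = (9 + q)*(q + (-3 + 1)*q) = (9 + q)*(q - 2*q) = (9 + q)*(-q) = -q*(9 + q))
L(2)*75 = (2*(-9 - 1*2))*75 = (2*(-9 - 2))*75 = (2*(-11))*75 = -22*75 = -1650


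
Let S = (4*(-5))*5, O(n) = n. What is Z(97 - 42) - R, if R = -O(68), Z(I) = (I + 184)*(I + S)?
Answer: -10687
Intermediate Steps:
S = -100 (S = -20*5 = -100)
Z(I) = (-100 + I)*(184 + I) (Z(I) = (I + 184)*(I - 100) = (184 + I)*(-100 + I) = (-100 + I)*(184 + I))
R = -68 (R = -1*68 = -68)
Z(97 - 42) - R = (-18400 + (97 - 42)² + 84*(97 - 42)) - 1*(-68) = (-18400 + 55² + 84*55) + 68 = (-18400 + 3025 + 4620) + 68 = -10755 + 68 = -10687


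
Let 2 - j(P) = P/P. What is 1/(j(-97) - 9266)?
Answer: -1/9265 ≈ -0.00010793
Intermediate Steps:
j(P) = 1 (j(P) = 2 - P/P = 2 - 1*1 = 2 - 1 = 1)
1/(j(-97) - 9266) = 1/(1 - 9266) = 1/(-9265) = -1/9265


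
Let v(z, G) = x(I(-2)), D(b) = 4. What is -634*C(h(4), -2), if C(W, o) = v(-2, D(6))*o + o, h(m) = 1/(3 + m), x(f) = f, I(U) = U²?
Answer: 6340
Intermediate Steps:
v(z, G) = 4 (v(z, G) = (-2)² = 4)
C(W, o) = 5*o (C(W, o) = 4*o + o = 5*o)
-634*C(h(4), -2) = -3170*(-2) = -634*(-10) = 6340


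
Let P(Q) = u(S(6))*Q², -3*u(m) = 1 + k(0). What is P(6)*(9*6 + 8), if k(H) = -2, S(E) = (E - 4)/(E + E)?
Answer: 744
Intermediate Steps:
S(E) = (-4 + E)/(2*E) (S(E) = (-4 + E)/((2*E)) = (-4 + E)*(1/(2*E)) = (-4 + E)/(2*E))
u(m) = ⅓ (u(m) = -(1 - 2)/3 = -⅓*(-1) = ⅓)
P(Q) = Q²/3
P(6)*(9*6 + 8) = ((⅓)*6²)*(9*6 + 8) = ((⅓)*36)*(54 + 8) = 12*62 = 744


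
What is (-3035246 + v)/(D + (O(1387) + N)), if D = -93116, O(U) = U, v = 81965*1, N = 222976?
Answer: -984427/43749 ≈ -22.502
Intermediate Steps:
v = 81965
(-3035246 + v)/(D + (O(1387) + N)) = (-3035246 + 81965)/(-93116 + (1387 + 222976)) = -2953281/(-93116 + 224363) = -2953281/131247 = -2953281*1/131247 = -984427/43749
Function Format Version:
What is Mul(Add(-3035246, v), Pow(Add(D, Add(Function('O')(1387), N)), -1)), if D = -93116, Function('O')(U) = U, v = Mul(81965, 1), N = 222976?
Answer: Rational(-984427, 43749) ≈ -22.502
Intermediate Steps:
v = 81965
Mul(Add(-3035246, v), Pow(Add(D, Add(Function('O')(1387), N)), -1)) = Mul(Add(-3035246, 81965), Pow(Add(-93116, Add(1387, 222976)), -1)) = Mul(-2953281, Pow(Add(-93116, 224363), -1)) = Mul(-2953281, Pow(131247, -1)) = Mul(-2953281, Rational(1, 131247)) = Rational(-984427, 43749)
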